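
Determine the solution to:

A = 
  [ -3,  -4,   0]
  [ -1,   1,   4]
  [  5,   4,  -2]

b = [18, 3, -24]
Row reduce the augmented matrix [A|b]:
R2 → R2 - (1/3)·R1
R3 → R3 + (5/3)·R1
R3 → R3 + (8/7)·R2
REF = 
  [  -3,   -4,    0,   18]
  [   0,  7/3,    4,   -3]
  [   0,    0, 18/7, 18/7]

Back-substitution:
x₃ = (18/7) / (18/7) = 1
x₂ = (-3 - (4)(1)) / (7/3) = -3
x₁ = (18 - (-4)(-3) - (0)(1)) / (-3) = -2

x = [-2, -3, 1]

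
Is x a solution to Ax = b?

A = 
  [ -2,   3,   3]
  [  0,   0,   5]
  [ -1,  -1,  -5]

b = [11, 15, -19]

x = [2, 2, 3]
Yes

Ax = [11, 15, -19] = b ✓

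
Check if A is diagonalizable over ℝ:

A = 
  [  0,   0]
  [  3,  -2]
Yes

tr(A) = -2, det(A) = 0
Characteristic polynomial: λ² - tr(A)λ + det(A) = λ² + 2λ
λ² + 2λ = λ(λ + 2)
Eigenvalues: 0, -2
λ=-2: alg. mult. = 1, geom. mult. = 2 - rank(A - (-2)I) = 2 - 1 = 1
λ=0: alg. mult. = 1, geom. mult. = 2 - rank(A - (0)I) = 2 - 1 = 1
Sum of geometric multiplicities equals n, so A has n independent eigenvectors.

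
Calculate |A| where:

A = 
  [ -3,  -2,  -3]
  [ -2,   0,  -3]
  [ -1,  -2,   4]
Cofactor expansion along row 1:
det(A) = (-3)·((0)(4) - (-3)(-2)) - (-2)·((-2)(4) - (-3)(-1)) + (-3)·((-2)(-2) - (0)(-1))
  = (-3)(-6) - (-2)(-11) + (-3)(4)
  = -16

det(A) = -16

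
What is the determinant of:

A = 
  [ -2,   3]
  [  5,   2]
-19

For a 2×2 matrix, det = ad - bc = (-2)(2) - (3)(5) = -19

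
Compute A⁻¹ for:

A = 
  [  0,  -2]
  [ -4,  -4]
det(A) = (0)(-4) - (-2)(-4) = -8
For a 2×2 matrix, A⁻¹ = (1/det(A)) · [[d, -b], [-c, a]]
    = (-1/8) · [[-4, 2], [4, 0]]

A⁻¹ = 
  [ 1/2, -1/4]
  [-1/2,    0]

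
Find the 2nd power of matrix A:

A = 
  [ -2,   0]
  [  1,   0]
A² = A·A:
A²[1,1] = (-2)(-2) + (0)(1) = 4
A²[1,2] = (-2)(0) + (0)(0) = 0
A²[2,1] = (1)(-2) + (0)(1) = -2
A²[2,2] = (1)(0) + (0)(0) = 0
A² = 
  [  4,   0]
  [ -2,   0]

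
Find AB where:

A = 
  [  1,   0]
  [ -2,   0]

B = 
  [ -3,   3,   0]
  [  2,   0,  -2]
A is 2×2 and B is 2×3, so AB is 2×3. Each entry is (row of A)·(column of B):
AB[1,1] = (1)(-3) + (0)(2) = -3
AB[1,2] = (1)(3) + (0)(0) = 3
AB[1,3] = (1)(0) + (0)(-2) = 0
AB[2,1] = (-2)(-3) + (0)(2) = 6
AB[2,2] = (-2)(3) + (0)(0) = -6
AB[2,3] = (-2)(0) + (0)(-2) = 0

AB = 
  [ -3,   3,   0]
  [  6,  -6,   0]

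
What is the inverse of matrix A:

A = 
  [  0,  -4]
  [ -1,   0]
det(A) = (0)(0) - (-4)(-1) = -4
For a 2×2 matrix, A⁻¹ = (1/det(A)) · [[d, -b], [-c, a]]
    = (-1/4) · [[0, 4], [1, 0]]

A⁻¹ = 
  [   0,   -1]
  [-1/4,    0]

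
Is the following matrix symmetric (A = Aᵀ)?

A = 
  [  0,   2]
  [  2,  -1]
Yes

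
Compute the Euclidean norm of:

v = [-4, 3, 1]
5.099

||v||₂ = √((-4)² + (3)² + (1)²) = √26 = 5.099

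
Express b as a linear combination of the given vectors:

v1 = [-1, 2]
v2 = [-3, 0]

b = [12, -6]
c1 = -3, c2 = -3

b = -3·v1 + -3·v2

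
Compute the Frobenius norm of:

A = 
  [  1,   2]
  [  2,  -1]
||A||_F = 3.162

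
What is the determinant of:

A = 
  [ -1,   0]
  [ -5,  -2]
2

For a 2×2 matrix, det = ad - bc = (-1)(-2) - (0)(-5) = 2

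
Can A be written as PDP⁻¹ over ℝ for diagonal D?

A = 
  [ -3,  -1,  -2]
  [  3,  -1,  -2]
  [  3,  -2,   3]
No

Characteristic polynomial: det(λI - A) = λ³ + λ² - 4λ - 42
By the rational root theorem any rational root is an integer dividing 42; none of those is a root, so p(λ) has no rational roots and hence (being an irreducible cubic) no repeated roots.
Discriminant of the cubic: Δ = -44164
Δ < 0 ⇒ one real eigenvalue and a complex-conjugate pair: λ ≈ 3.522, -2.261 + 2.61i, -2.261 - 2.61i
Has complex eigenvalues (not diagonalizable over ℝ).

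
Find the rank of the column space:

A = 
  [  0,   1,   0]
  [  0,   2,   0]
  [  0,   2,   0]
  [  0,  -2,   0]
Row reduce:
R2 → R2 - (2)·R1
R3 → R3 - (2)·R1
R4 → R4 + (2)·R1
REF = 
  [  0,   1,   0]
  [  0,   0,   0]
  [  0,   0,   0]
  [  0,   0,   0]
Pivot columns: 2 → 1 pivot.
dim(Col(A)) = number of pivot columns = 1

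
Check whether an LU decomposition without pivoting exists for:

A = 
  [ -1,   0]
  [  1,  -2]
Yes.
A[1,1] = -1 ≠ 0, so Gaussian elimination proceeds without a row swap: multiplier ℓ₂₁ = (1)/(-1) = -1, and U[2,2] = -2 - (-1)(0) = -2.
L = 
  [  1,   0]
  [ -1,   1]
U = 
  [ -1,   0]
  [  0,  -2]
Check row 2 of LU: [(-1)(-1), (-1)(0) + (-2)] = [1, -2] = row 2 of A ✓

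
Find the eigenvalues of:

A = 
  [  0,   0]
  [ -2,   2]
λ = 2, 0

tr(A) = 2, det(A) = 0
Characteristic polynomial: λ² - tr(A)λ + det(A) = λ² - 2λ
λ² - 2λ = λ(λ - 2)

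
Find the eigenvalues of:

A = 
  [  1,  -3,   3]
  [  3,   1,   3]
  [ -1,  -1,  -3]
Characteristic polynomial: det(λI - A) = λ³ + λ² + 10λ + 24
Testing integer divisors of the constant term: p(-2) = 0, so (λ + 2) is a factor:
p(λ) = (λ + 2)(λ² - λ + 12)
λ² - λ + 12 = 0  ⇒  λ = (1 ± √((-1)² - 4·(12)))/2 = (1 ± √(-47))/2
  = (1 + i√47)/2,  (1 - i√47)/2

λ = -2, (1 + i√47)/2, (1 - i√47)/2  (≈ -2, 0.5 + 3.428i, 0.5 - 3.428i)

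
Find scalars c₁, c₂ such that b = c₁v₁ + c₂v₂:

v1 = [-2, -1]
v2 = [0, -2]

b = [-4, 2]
c1 = 2, c2 = -2

b = 2·v1 + -2·v2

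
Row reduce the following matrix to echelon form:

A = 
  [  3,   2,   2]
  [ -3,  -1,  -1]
Row operations:
R2 → R2 + (1)·R1

Resulting echelon form:
REF = 
  [  3,   2,   2]
  [  0,   1,   1]

Rank = 2 (number of non-zero pivot rows).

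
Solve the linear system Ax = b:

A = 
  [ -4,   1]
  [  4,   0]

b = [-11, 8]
Row reduce the augmented matrix [A|b]:
R2 → R2 + (1)·R1
REF = 
  [ -4,   1, -11]
  [  0,   1,  -3]

Back-substitution:
x₂ = (-3) / 1 = -3
x₁ = (-11 - (1)(-3)) / (-4) = 2

x = [2, -3]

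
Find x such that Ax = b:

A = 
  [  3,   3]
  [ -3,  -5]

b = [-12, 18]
Row reduce the augmented matrix [A|b]:
R2 → R2 + (1)·R1
REF = 
  [  3,   3, -12]
  [  0,  -2,   6]

Back-substitution:
x₂ = 6 / (-2) = -3
x₁ = (-12 - (3)(-3)) / 3 = -1

x = [-1, -3]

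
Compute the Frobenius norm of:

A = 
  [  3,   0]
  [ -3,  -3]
||A||_F = 5.196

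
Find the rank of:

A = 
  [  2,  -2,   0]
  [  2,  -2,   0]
rank(A) = 1

Row reduce:
R2 → R2 - (1)·R1
REF = 
  [  2,  -2,   0]
  [  0,   0,   0]
Pivot columns: 1 → 1 pivot.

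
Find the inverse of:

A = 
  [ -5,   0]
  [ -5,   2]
det(A) = (-5)(2) - (0)(-5) = -10
For a 2×2 matrix, A⁻¹ = (1/det(A)) · [[d, -b], [-c, a]]
    = (-1/10) · [[2, 0], [5, -5]]

A⁻¹ = 
  [-1/5,    0]
  [-1/2,  1/2]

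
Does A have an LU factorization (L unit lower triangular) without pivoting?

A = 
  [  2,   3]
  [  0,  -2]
Yes.
A[1,1] = 2 ≠ 0, so Gaussian elimination proceeds without a row swap: multiplier ℓ₂₁ = (0)/(2) = 0, and U[2,2] = -2 - (0)(3) = -2.
L = 
  [  1,   0]
  [  0,   1]
U = 
  [  2,   3]
  [  0,  -2]
Check row 2 of LU: [(0)(2), (0)(3) + (-2)] = [0, -2] = row 2 of A ✓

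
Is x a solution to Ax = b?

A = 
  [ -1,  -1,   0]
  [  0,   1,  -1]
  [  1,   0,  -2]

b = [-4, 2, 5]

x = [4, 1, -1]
No

Ax = [-5, 2, 6] ≠ b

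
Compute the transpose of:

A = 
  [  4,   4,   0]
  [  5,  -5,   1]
Aᵀ = 
  [  4,   5]
  [  4,  -5]
  [  0,   1]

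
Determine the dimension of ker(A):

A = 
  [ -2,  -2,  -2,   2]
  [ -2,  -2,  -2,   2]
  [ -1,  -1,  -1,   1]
nullity(A) = 3

Row reduce:
R2 → R2 - (1)·R1
R3 → R3 - (1/2)·R1
REF = 
  [ -2,  -2,  -2,   2]
  [  0,   0,   0,   0]
  [  0,   0,   0,   0]
Pivot columns: 1 → 1 pivot.
rank(A) = 1, so nullity(A) = 4 - 1 = 3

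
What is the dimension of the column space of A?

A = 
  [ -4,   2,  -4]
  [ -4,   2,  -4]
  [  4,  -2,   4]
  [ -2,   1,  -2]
dim(Col(A)) = 1

Row reduce:
R2 → R2 - (1)·R1
R3 → R3 + (1)·R1
R4 → R4 - (1/2)·R1
REF = 
  [ -4,   2,  -4]
  [  0,   0,   0]
  [  0,   0,   0]
  [  0,   0,   0]
Pivot columns: 1 → 1 pivot.
dim(Col(A)) = number of pivot columns = 1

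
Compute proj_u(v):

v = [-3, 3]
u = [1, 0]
proj_u(v) = [-3, 0]

v·u = (-3)(1) + (3)(0) = -3
u·u = (1)² + (0)² = 1
proj_u(v) = (v·u / u·u) × u = (-3/1) × u = (-3) × u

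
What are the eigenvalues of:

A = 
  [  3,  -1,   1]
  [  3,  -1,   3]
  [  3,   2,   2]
λ = 2, 1 + √10, 1 - √10  (≈ 2, 4.162, -2.162)

Characteristic polynomial: det(λI - A) = λ³ - 4λ² - 5λ + 18
Testing integer divisors of the constant term: p(2) = 0, so (λ - 2) is a factor:
p(λ) = (λ - 2)(λ² - 2λ - 9)
λ² - 2λ - 9 = 0  ⇒  λ = (2 ± √((-2)² - 4·(-9)))/2 = (2 ± √(40))/2
  = 1 + √10,  1 - √10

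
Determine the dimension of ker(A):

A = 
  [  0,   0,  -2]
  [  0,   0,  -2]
nullity(A) = 2

Row reduce:
R2 → R2 - (1)·R1
REF = 
  [  0,   0,  -2]
  [  0,   0,   0]
Pivot columns: 3 → 1 pivot.
rank(A) = 1, so nullity(A) = 3 - 1 = 2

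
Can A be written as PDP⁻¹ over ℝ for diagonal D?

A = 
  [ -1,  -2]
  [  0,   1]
Yes

tr(A) = 0, det(A) = -1
Characteristic polynomial: λ² - tr(A)λ + det(A) = λ² - 1
λ² - 1 = (λ + 1)(λ - 1)
Eigenvalues: 1, -1
λ=-1: alg. mult. = 1, geom. mult. = 2 - rank(A - (-1)I) = 2 - 1 = 1
λ=1: alg. mult. = 1, geom. mult. = 2 - rank(A - (1)I) = 2 - 1 = 1
Sum of geometric multiplicities equals n, so A has n independent eigenvectors.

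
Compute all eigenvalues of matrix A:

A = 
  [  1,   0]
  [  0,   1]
tr(A) = 2, det(A) = 1
Characteristic polynomial: λ² - tr(A)λ + det(A) = λ² - 2λ + 1
λ² - 2λ + 1 = (λ - 1)²

λ = 1, 1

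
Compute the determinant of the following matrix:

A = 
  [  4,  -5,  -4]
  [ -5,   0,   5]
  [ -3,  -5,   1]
Cofactor expansion along row 1:
det(A) = (4)·((0)(1) - (5)(-5)) - (-5)·((-5)(1) - (5)(-3)) + (-4)·((-5)(-5) - (0)(-3))
  = (4)(25) - (-5)(10) + (-4)(25)
  = 50

det(A) = 50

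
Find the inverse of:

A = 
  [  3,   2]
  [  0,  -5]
det(A) = (3)(-5) - (2)(0) = -15
For a 2×2 matrix, A⁻¹ = (1/det(A)) · [[d, -b], [-c, a]]
    = (-1/15) · [[-5, -2], [0, 3]]

A⁻¹ = 
  [ 1/3, 2/15]
  [   0, -1/5]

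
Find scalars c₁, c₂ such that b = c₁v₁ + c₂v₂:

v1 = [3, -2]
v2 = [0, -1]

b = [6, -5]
c1 = 2, c2 = 1

b = 2·v1 + 1·v2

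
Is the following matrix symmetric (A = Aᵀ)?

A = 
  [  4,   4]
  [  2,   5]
No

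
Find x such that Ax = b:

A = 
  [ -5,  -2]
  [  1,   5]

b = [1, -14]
Row reduce the augmented matrix [A|b]:
R2 → R2 + (1/5)·R1
REF = 
  [   -5,    -2,     1]
  [    0,  23/5, -69/5]

Back-substitution:
x₂ = (-69/5) / (23/5) = -3
x₁ = (1 - (-2)(-3)) / (-5) = 1

x = [1, -3]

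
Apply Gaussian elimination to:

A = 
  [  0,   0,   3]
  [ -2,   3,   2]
Row operations:
Swap R1 ↔ R2

Resulting echelon form:
REF = 
  [ -2,   3,   2]
  [  0,   0,   3]

Rank = 2 (number of non-zero pivot rows).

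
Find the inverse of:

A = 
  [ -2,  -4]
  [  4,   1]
det(A) = (-2)(1) - (-4)(4) = 14
For a 2×2 matrix, A⁻¹ = (1/det(A)) · [[d, -b], [-c, a]]
    = (1/14) · [[1, 4], [-4, -2]]

A⁻¹ = 
  [1/14,  2/7]
  [-2/7, -1/7]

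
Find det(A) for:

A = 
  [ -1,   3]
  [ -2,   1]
5

For a 2×2 matrix, det = ad - bc = (-1)(1) - (3)(-2) = 5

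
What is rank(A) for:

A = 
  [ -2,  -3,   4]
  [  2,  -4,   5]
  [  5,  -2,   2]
rank(A) = 3

Row reduce:
R2 → R2 + (1)·R1
R3 → R3 + (5/2)·R1
R3 → R3 - (19/14)·R2
REF = 
  [   -2,    -3,     4]
  [    0,    -7,     9]
  [    0,     0, -3/14]
Pivot columns: 1, 2, 3 → 3 pivots.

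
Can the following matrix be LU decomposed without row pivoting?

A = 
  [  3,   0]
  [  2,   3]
Yes.
A[1,1] = 3 ≠ 0, so Gaussian elimination proceeds without a row swap: multiplier ℓ₂₁ = (2)/(3) = 2/3, and U[2,2] = 3 - (2/3)(0) = 3.
L = 
  [  1,   0]
  [2/3,   1]
U = 
  [  3,   0]
  [  0,   3]
Check row 2 of LU: [(2/3)(3), (2/3)(0) + 3] = [2, 3] = row 2 of A ✓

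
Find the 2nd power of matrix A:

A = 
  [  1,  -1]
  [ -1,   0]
A² = A·A:
A²[1,1] = (1)(1) + (-1)(-1) = 2
A²[1,2] = (1)(-1) + (-1)(0) = -1
A²[2,1] = (-1)(1) + (0)(-1) = -1
A²[2,2] = (-1)(-1) + (0)(0) = 1
A² = 
  [  2,  -1]
  [ -1,   1]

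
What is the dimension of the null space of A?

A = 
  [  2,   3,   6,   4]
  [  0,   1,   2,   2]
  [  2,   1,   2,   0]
nullity(A) = 2

Row reduce:
R3 → R3 - (1)·R1
R3 → R3 + (2)·R2
REF = 
  [  2,   3,   6,   4]
  [  0,   1,   2,   2]
  [  0,   0,   0,   0]
Pivot columns: 1, 2 → 2 pivots.
rank(A) = 2, so nullity(A) = 4 - 2 = 2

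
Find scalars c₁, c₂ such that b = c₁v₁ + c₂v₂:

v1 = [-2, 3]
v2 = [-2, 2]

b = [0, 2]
c1 = 2, c2 = -2

b = 2·v1 + -2·v2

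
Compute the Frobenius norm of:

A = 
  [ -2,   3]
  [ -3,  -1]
||A||_F = 4.796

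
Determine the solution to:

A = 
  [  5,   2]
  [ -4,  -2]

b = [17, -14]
x = [3, 1]

Row reduce the augmented matrix [A|b]:
R2 → R2 + (4/5)·R1
REF = 
  [   5,    2,   17]
  [   0, -2/5, -2/5]

Back-substitution:
x₂ = (-2/5) / (-2/5) = 1
x₁ = (17 - (2)(1)) / 5 = 3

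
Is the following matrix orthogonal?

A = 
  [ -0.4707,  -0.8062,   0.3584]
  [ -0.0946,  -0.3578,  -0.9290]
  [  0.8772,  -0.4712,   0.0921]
Yes

AᵀA = 
  [  1,   0,   0]
  [  0,   1,   0.0001]
  [  0,   0.0001,   1]
≈ I (equal to I up to the 4-dp rounding of the entries)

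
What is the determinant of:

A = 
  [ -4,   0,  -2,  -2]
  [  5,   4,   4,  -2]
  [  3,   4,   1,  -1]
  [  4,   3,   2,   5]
168

Cofactor expansion along row 1: det(A) = a₁₁M₁₁ - a₁₂M₁₂ + a₁₃M₁₃ - a₁₄M₁₄

M₁₁ = det[[4, 4, -2]; [4, 1, -1]; [3, 2, 5]]
  = (4)·((1)(5) - (-1)(2)) - (4)·((4)(5) - (-1)(3)) + (-2)·((4)(2) - (1)(3))
  = (4)(7) - (4)(23) + (-2)(5)
  = -74
M₁₂ = det[[5, 4, -2]; [3, 1, -1]; [4, 2, 5]]
  = (5)·((1)(5) - (-1)(2)) - (4)·((3)(5) - (-1)(4)) + (-2)·((3)(2) - (1)(4))
  = (5)(7) - (4)(19) + (-2)(2)
  = -45
M₁₃ = det[[5, 4, -2]; [3, 4, -1]; [4, 3, 5]]
  = (5)·((4)(5) - (-1)(3)) - (4)·((3)(5) - (-1)(4)) + (-2)·((3)(3) - (4)(4))
  = (5)(23) - (4)(19) + (-2)(-7)
  = 53
M₁₄ = det[[5, 4, 4]; [3, 4, 1]; [4, 3, 2]]
  = (5)·((4)(2) - (1)(3)) - (4)·((3)(2) - (1)(4)) + (4)·((3)(3) - (4)(4))
  = (5)(5) - (4)(2) + (4)(-7)
  = -11

det(A) = (-4)(-74) - (0)(-45) + (-2)(53) - (-2)(-11) = 168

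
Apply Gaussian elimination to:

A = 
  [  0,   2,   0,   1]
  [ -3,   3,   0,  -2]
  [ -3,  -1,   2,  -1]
Row operations:
Swap R1 ↔ R2
R3 → R3 - (1)·R1
R3 → R3 + (2)·R2

Resulting echelon form:
REF = 
  [ -3,   3,   0,  -2]
  [  0,   2,   0,   1]
  [  0,   0,   2,   3]

Rank = 3 (number of non-zero pivot rows).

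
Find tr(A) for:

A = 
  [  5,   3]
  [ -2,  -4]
1

tr(A) = 5 + -4 = 1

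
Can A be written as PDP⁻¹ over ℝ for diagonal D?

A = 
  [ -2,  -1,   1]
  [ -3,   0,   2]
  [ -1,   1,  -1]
Yes

Characteristic polynomial: det(λI - A) = λ³ + 3λ² - 2λ - 6
Testing integer divisors of the constant term: p(-3) = 0, so (λ + 3) is a factor:
p(λ) = (λ + 3)(λ² - 2)
λ² - 2 = 0  ⇒  λ = (0 ± √((0)² - 4·(-2)))/2 = (0 ± √(8))/2
  = √2,  -√2
Eigenvalues: -3, √2, -√2  (≈ -3, 1.414, -1.414)
The two irrational eigenvalues are distinct (simple), so each has alg. mult. = geom. mult. = 1.
λ=-3: alg. mult. = 1, geom. mult. = 3 - rank(A - (-3)I) = 3 - 2 = 1
Sum of geometric multiplicities equals n, so A has n independent eigenvectors.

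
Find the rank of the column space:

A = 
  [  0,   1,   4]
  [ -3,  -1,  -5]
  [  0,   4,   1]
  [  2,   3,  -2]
Row reduce:
Swap R1 ↔ R2
R4 → R4 + (2/3)·R1
R3 → R3 - (4)·R2
R4 → R4 - (7/3)·R2
R4 → R4 - (44/45)·R3
REF = 
  [ -3,  -1,  -5]
  [  0,   1,   4]
  [  0,   0, -15]
  [  0,   0,   0]
Pivot columns: 1, 2, 3 → 3 pivots.
dim(Col(A)) = number of pivot columns = 3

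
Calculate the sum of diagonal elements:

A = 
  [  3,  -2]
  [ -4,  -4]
-1

tr(A) = 3 + -4 = -1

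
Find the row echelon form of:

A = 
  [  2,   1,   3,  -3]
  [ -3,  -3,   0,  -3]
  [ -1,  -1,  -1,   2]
Row operations:
R2 → R2 + (3/2)·R1
R3 → R3 + (1/2)·R1
R3 → R3 - (1/3)·R2

Resulting echelon form:
REF = 
  [    2,     1,     3,    -3]
  [    0,  -3/2,   9/2, -15/2]
  [    0,     0,    -1,     3]

Rank = 3 (number of non-zero pivot rows).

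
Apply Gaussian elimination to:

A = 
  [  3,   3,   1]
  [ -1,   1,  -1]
Row operations:
R2 → R2 + (1/3)·R1

Resulting echelon form:
REF = 
  [   3,    3,    1]
  [   0,    2, -2/3]

Rank = 2 (number of non-zero pivot rows).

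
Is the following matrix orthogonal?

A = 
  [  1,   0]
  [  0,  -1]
Yes

AᵀA = 
  [  1,   0]
  [  0,   1]
= I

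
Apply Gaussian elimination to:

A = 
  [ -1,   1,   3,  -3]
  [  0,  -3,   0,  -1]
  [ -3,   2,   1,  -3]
Row operations:
R3 → R3 - (3)·R1
R3 → R3 - (1/3)·R2

Resulting echelon form:
REF = 
  [  -1,    1,    3,   -3]
  [   0,   -3,    0,   -1]
  [   0,    0,   -8, 19/3]

Rank = 3 (number of non-zero pivot rows).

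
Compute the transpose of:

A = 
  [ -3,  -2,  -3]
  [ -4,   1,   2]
Aᵀ = 
  [ -3,  -4]
  [ -2,   1]
  [ -3,   2]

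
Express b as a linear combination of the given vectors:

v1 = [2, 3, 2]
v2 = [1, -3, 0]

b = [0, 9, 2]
c1 = 1, c2 = -2

b = 1·v1 + -2·v2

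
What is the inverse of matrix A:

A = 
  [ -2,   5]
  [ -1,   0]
det(A) = (-2)(0) - (5)(-1) = 5
For a 2×2 matrix, A⁻¹ = (1/det(A)) · [[d, -b], [-c, a]]
    = (1/5) · [[0, -5], [1, -2]]

A⁻¹ = 
  [   0,   -1]
  [ 1/5, -2/5]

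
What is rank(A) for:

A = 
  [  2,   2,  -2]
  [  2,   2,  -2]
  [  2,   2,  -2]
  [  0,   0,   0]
Row reduce:
R2 → R2 - (1)·R1
R3 → R3 - (1)·R1
REF = 
  [  2,   2,  -2]
  [  0,   0,   0]
  [  0,   0,   0]
  [  0,   0,   0]
Pivot columns: 1 → 1 pivot.

rank(A) = 1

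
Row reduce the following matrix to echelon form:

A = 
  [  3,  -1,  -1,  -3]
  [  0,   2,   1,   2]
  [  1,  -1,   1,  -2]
Row operations:
R3 → R3 - (1/3)·R1
R3 → R3 + (1/3)·R2

Resulting echelon form:
REF = 
  [   3,   -1,   -1,   -3]
  [   0,    2,    1,    2]
  [   0,    0,  5/3, -1/3]

Rank = 3 (number of non-zero pivot rows).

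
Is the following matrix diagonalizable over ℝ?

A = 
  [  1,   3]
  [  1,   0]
Yes

tr(A) = 1, det(A) = -3
Characteristic polynomial: λ² - tr(A)λ + det(A) = λ² - λ - 3
λ² - λ - 3 = 0  ⇒  λ = (1 ± √((-1)² - 4·(-3)))/2 = (1 ± √(13))/2
  = (1 + √13)/2,  (1 - √13)/2
Eigenvalues: (1 + √13)/2, (1 - √13)/2  (≈ 2.303, -1.303)
The two irrational eigenvalues are distinct (simple), so each has alg. mult. = geom. mult. = 1.
Sum of geometric multiplicities equals n, so A has n independent eigenvectors.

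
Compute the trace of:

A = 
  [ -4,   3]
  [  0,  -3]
-7

tr(A) = -4 + -3 = -7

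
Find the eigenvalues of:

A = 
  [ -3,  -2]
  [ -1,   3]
λ = √11, -√11  (≈ 3.317, -3.317)

tr(A) = 0, det(A) = -11
Characteristic polynomial: λ² - tr(A)λ + det(A) = λ² - 11
λ² - 11 = 0  ⇒  λ = (0 ± √((0)² - 4·(-11)))/2 = (0 ± √(44))/2
  = √11,  -√11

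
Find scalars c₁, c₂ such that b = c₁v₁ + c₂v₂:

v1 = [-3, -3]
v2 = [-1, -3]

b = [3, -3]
c1 = -2, c2 = 3

b = -2·v1 + 3·v2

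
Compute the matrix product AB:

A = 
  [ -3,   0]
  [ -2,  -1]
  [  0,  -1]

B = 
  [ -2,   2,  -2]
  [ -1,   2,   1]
AB = 
  [  6,  -6,   6]
  [  5,  -6,   3]
  [  1,  -2,  -1]

A is 3×2 and B is 2×3, so AB is 3×3. Each entry is (row of A)·(column of B):
AB[1,1] = (-3)(-2) + (0)(-1) = 6
AB[1,2] = (-3)(2) + (0)(2) = -6
AB[1,3] = (-3)(-2) + (0)(1) = 6
AB[2,1] = (-2)(-2) + (-1)(-1) = 5
AB[2,2] = (-2)(2) + (-1)(2) = -6
AB[2,3] = (-2)(-2) + (-1)(1) = 3
AB[3,1] = (0)(-2) + (-1)(-1) = 1
AB[3,2] = (0)(2) + (-1)(2) = -2
AB[3,3] = (0)(-2) + (-1)(1) = -1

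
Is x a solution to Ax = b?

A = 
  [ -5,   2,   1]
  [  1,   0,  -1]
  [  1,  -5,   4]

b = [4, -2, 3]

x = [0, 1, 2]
Yes

Ax = [4, -2, 3] = b ✓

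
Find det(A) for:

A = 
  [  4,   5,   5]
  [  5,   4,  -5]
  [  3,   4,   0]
45

Cofactor expansion along row 1:
det(A) = (4)·((4)(0) - (-5)(4)) - (5)·((5)(0) - (-5)(3)) + (5)·((5)(4) - (4)(3))
  = (4)(20) - (5)(15) + (5)(8)
  = 45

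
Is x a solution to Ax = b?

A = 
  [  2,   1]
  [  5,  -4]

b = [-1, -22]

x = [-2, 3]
Yes

Ax = [-1, -22] = b ✓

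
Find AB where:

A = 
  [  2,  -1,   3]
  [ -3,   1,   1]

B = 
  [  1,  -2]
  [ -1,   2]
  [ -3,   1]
AB = 
  [ -6,  -3]
  [ -7,   9]

A is 2×3 and B is 3×2, so AB is 2×2. Each entry is (row of A)·(column of B):
AB[1,1] = (2)(1) + (-1)(-1) + (3)(-3) = -6
AB[1,2] = (2)(-2) + (-1)(2) + (3)(1) = -3
AB[2,1] = (-3)(1) + (1)(-1) + (1)(-3) = -7
AB[2,2] = (-3)(-2) + (1)(2) + (1)(1) = 9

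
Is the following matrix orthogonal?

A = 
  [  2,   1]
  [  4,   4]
No

AᵀA = 
  [ 20,  18]
  [ 18,  17]
≠ I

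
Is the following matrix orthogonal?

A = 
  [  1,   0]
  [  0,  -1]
Yes

AᵀA = 
  [  1,   0]
  [  0,   1]
= I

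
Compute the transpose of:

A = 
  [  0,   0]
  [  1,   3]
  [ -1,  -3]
Aᵀ = 
  [  0,   1,  -1]
  [  0,   3,  -3]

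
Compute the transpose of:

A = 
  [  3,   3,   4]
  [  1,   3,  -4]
Aᵀ = 
  [  3,   1]
  [  3,   3]
  [  4,  -4]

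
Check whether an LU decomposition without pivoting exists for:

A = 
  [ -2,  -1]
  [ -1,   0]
Yes.
A[1,1] = -2 ≠ 0, so Gaussian elimination proceeds without a row swap: multiplier ℓ₂₁ = (-1)/(-2) = 1/2, and U[2,2] = 0 - (1/2)(-1) = 1/2.
L = 
  [  1,   0]
  [1/2,   1]
U = 
  [ -2,  -1]
  [  0, 1/2]
Check row 2 of LU: [(1/2)(-2), (1/2)(-1) + (1/2)] = [-1, 0] = row 2 of A ✓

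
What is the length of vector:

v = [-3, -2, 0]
3.606

||v||₂ = √((-3)² + (-2)² + (0)²) = √13 = 3.606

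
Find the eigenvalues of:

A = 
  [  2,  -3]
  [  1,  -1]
λ = (1 + i√3)/2, (1 - i√3)/2  (≈ 0.5 + 0.866i, 0.5 - 0.866i)

tr(A) = 1, det(A) = 1
Characteristic polynomial: λ² - tr(A)λ + det(A) = λ² - λ + 1
λ² - λ + 1 = 0  ⇒  λ = (1 ± √((-1)² - 4·(1)))/2 = (1 ± √(-3))/2
  = (1 + i√3)/2,  (1 - i√3)/2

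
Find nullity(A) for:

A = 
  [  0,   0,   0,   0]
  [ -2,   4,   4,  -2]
nullity(A) = 3

Row reduce:
Swap R1 ↔ R2
REF = 
  [ -2,   4,   4,  -2]
  [  0,   0,   0,   0]
Pivot columns: 1 → 1 pivot.
rank(A) = 1, so nullity(A) = 4 - 1 = 3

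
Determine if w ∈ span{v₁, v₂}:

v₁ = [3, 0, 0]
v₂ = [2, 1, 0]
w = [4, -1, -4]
No

Form the augmented matrix and row-reduce:
[v₁|v₂|w] = 
  [  3,   2,   4]
  [  0,   1,  -1]
  [  0,   0,  -4]
(already in echelon form — no row operations needed)

Row 3 reads [0 0 | -4], i.e. 0 = -4, so the system is inconsistent and w ∉ span{v₁, v₂}.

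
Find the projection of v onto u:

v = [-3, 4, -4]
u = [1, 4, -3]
v·u = (-3)(1) + (4)(4) + (-4)(-3) = 25
u·u = (1)² + (4)² + (-3)² = 26
proj_u(v) = (v·u / u·u) × u = (25/26) × u

proj_u(v) = [25/26, 50/13, -75/26]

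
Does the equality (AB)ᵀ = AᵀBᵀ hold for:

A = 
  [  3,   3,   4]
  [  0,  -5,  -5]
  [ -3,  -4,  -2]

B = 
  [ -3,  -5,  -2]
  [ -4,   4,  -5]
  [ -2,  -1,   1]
No

(AB)ᵀ = 
  [-29,  30,  29]
  [ -7, -15,   1]
  [-17,  20,  24]

AᵀBᵀ = 
  [ -3,   3,  -9]
  [ 24, -12,  -5]
  [ 17, -26,  -5]

The two matrices differ, so (AB)ᵀ ≠ AᵀBᵀ in general. The correct identity is (AB)ᵀ = BᵀAᵀ.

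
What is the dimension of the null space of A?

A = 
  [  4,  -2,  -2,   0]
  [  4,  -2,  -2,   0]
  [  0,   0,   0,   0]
nullity(A) = 3

Row reduce:
R2 → R2 - (1)·R1
REF = 
  [  4,  -2,  -2,   0]
  [  0,   0,   0,   0]
  [  0,   0,   0,   0]
Pivot columns: 1 → 1 pivot.
rank(A) = 1, so nullity(A) = 4 - 1 = 3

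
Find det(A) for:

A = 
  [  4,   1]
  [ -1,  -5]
-19

For a 2×2 matrix, det = ad - bc = (4)(-5) - (1)(-1) = -19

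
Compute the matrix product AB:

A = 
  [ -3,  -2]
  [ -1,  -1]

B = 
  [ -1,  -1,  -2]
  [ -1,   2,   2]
AB = 
  [  5,  -1,   2]
  [  2,  -1,   0]

A is 2×2 and B is 2×3, so AB is 2×3. Each entry is (row of A)·(column of B):
AB[1,1] = (-3)(-1) + (-2)(-1) = 5
AB[1,2] = (-3)(-1) + (-2)(2) = -1
AB[1,3] = (-3)(-2) + (-2)(2) = 2
AB[2,1] = (-1)(-1) + (-1)(-1) = 2
AB[2,2] = (-1)(-1) + (-1)(2) = -1
AB[2,3] = (-1)(-2) + (-1)(2) = 0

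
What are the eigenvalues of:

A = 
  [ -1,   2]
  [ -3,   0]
λ = (-1 + i√23)/2, (-1 - i√23)/2  (≈ -0.5 + 2.398i, -0.5 - 2.398i)

tr(A) = -1, det(A) = 6
Characteristic polynomial: λ² - tr(A)λ + det(A) = λ² + λ + 6
λ² + λ + 6 = 0  ⇒  λ = (-1 ± √((1)² - 4·(6)))/2 = (-1 ± √(-23))/2
  = (-1 + i√23)/2,  (-1 - i√23)/2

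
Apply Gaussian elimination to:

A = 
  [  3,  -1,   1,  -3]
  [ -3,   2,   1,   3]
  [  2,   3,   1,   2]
Row operations:
R2 → R2 + (1)·R1
R3 → R3 - (2/3)·R1
R3 → R3 - (11/3)·R2

Resulting echelon form:
REF = 
  [  3,  -1,   1,  -3]
  [  0,   1,   2,   0]
  [  0,   0,  -7,   4]

Rank = 3 (number of non-zero pivot rows).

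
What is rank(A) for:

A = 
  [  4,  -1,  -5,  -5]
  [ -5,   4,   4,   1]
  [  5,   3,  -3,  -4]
rank(A) = 3

Row reduce:
R2 → R2 + (5/4)·R1
R3 → R3 - (5/4)·R1
R3 → R3 - (17/11)·R2
REF = 
  [     4,     -1,     -5,     -5]
  [     0,   11/4,   -9/4,  -21/4]
  [     0,      0,  74/11, 114/11]
Pivot columns: 1, 2, 3 → 3 pivots.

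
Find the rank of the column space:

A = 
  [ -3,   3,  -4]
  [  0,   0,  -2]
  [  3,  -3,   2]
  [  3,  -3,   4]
Row reduce:
R3 → R3 + (1)·R1
R4 → R4 + (1)·R1
R3 → R3 - (1)·R2
REF = 
  [ -3,   3,  -4]
  [  0,   0,  -2]
  [  0,   0,   0]
  [  0,   0,   0]
Pivot columns: 1, 3 → 2 pivots.
dim(Col(A)) = number of pivot columns = 2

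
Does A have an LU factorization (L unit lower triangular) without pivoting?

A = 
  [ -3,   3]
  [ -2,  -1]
Yes.
A[1,1] = -3 ≠ 0, so Gaussian elimination proceeds without a row swap: multiplier ℓ₂₁ = (-2)/(-3) = 2/3, and U[2,2] = -1 - (2/3)(3) = -3.
L = 
  [  1,   0]
  [2/3,   1]
U = 
  [ -3,   3]
  [  0,  -3]
Check row 2 of LU: [(2/3)(-3), (2/3)(3) + (-3)] = [-2, -1] = row 2 of A ✓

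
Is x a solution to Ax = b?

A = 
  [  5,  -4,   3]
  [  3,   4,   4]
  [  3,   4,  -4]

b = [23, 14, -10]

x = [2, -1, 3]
Yes

Ax = [23, 14, -10] = b ✓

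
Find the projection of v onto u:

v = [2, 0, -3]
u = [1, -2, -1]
proj_u(v) = [5/6, -5/3, -5/6]

v·u = (2)(1) + (0)(-2) + (-3)(-1) = 5
u·u = (1)² + (-2)² + (-1)² = 6
proj_u(v) = (v·u / u·u) × u = (5/6) × u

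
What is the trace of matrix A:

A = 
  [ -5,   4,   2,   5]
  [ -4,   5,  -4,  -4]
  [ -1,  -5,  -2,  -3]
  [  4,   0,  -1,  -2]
-4

tr(A) = -5 + 5 + -2 + -2 = -4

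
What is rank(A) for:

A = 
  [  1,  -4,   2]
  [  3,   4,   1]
rank(A) = 2

Row reduce:
R2 → R2 - (3)·R1
REF = 
  [  1,  -4,   2]
  [  0,  16,  -5]
Pivot columns: 1, 2 → 2 pivots.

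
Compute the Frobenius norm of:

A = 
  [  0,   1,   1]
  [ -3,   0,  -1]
||A||_F = 3.464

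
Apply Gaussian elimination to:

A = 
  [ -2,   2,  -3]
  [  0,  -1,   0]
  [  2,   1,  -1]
Row operations:
R3 → R3 + (1)·R1
R3 → R3 + (3)·R2

Resulting echelon form:
REF = 
  [ -2,   2,  -3]
  [  0,  -1,   0]
  [  0,   0,  -4]

Rank = 3 (number of non-zero pivot rows).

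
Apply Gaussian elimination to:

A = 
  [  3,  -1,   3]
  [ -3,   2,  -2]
Row operations:
R2 → R2 + (1)·R1

Resulting echelon form:
REF = 
  [  3,  -1,   3]
  [  0,   1,   1]

Rank = 2 (number of non-zero pivot rows).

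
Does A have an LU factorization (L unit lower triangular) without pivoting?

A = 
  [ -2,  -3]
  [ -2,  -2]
Yes.
A[1,1] = -2 ≠ 0, so Gaussian elimination proceeds without a row swap: multiplier ℓ₂₁ = (-2)/(-2) = 1, and U[2,2] = -2 - (1)(-3) = 1.
L = 
  [  1,   0]
  [  1,   1]
U = 
  [ -2,  -3]
  [  0,   1]
Check row 2 of LU: [(1)(-2), (1)(-3) + 1] = [-2, -2] = row 2 of A ✓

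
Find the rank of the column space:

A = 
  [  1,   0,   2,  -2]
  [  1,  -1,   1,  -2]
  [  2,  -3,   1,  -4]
Row reduce:
R2 → R2 - (1)·R1
R3 → R3 - (2)·R1
R3 → R3 - (3)·R2
REF = 
  [  1,   0,   2,  -2]
  [  0,  -1,  -1,   0]
  [  0,   0,   0,   0]
Pivot columns: 1, 2 → 2 pivots.
dim(Col(A)) = number of pivot columns = 2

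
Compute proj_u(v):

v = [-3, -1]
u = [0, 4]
v·u = (-3)(0) + (-1)(4) = -4
u·u = (0)² + (4)² = 16
proj_u(v) = (v·u / u·u) × u = (-4/16) × u = (-1/4) × u

proj_u(v) = [0, -1]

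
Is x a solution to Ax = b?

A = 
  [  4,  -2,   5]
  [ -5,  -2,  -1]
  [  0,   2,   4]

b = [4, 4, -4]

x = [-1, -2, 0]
No

Ax = [0, 9, -4] ≠ b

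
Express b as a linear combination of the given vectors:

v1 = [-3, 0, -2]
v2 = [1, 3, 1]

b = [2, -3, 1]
c1 = -1, c2 = -1

b = -1·v1 + -1·v2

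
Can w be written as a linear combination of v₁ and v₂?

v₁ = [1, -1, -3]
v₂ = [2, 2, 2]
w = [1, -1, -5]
No

Form the augmented matrix and row-reduce:
[v₁|v₂|w] = 
  [  1,   2,   1]
  [ -1,   2,  -1]
  [ -3,   2,  -5]
R2 → R2 + (1)·R1
R3 → R3 + (3)·R1
R3 → R3 - (2)·R2
REF = 
  [  1,   2,   1]
  [  0,   4,   0]
  [  0,   0,  -2]

Row 3 reads [0 0 | -2], i.e. 0 = -2, so the system is inconsistent and w ∉ span{v₁, v₂}.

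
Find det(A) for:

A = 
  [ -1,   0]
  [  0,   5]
-5

For a 2×2 matrix, det = ad - bc = (-1)(5) - (0)(0) = -5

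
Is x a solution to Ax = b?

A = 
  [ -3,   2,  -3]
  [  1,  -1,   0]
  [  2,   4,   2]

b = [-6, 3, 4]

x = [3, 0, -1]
Yes

Ax = [-6, 3, 4] = b ✓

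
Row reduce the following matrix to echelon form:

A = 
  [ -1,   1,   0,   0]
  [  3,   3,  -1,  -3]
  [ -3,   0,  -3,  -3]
Row operations:
R2 → R2 + (3)·R1
R3 → R3 - (3)·R1
R3 → R3 + (1/2)·R2

Resulting echelon form:
REF = 
  [  -1,    1,    0,    0]
  [   0,    6,   -1,   -3]
  [   0,    0, -7/2, -9/2]

Rank = 3 (number of non-zero pivot rows).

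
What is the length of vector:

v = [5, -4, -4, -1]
7.616

||v||₂ = √((5)² + (-4)² + (-4)² + (-1)²) = √58 = 7.616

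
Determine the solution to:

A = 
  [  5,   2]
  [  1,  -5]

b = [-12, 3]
x = [-2, -1]

Row reduce the augmented matrix [A|b]:
R2 → R2 - (1/5)·R1
REF = 
  [    5,     2,   -12]
  [    0, -27/5,  27/5]

Back-substitution:
x₂ = (27/5) / (-27/5) = -1
x₁ = (-12 - (2)(-1)) / 5 = -2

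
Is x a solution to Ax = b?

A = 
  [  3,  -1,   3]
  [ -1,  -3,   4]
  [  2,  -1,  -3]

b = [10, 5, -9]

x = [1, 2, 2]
No

Ax = [7, 1, -6] ≠ b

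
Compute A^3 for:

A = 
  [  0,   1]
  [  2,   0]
A^3 = 
  [  0,   2]
  [  4,   0]

A² = A·A:
A²[1,1] = (0)(0) + (1)(2) = 2
A²[1,2] = (0)(1) + (1)(0) = 0
A²[2,1] = (2)(0) + (0)(2) = 0
A²[2,2] = (2)(1) + (0)(0) = 2
A² = 
  [  2,   0]
  [  0,   2]

A^3 = A^2·A:
A^3[1,1] = (2)(0) + (0)(2) = 0
A^3[1,2] = (2)(1) + (0)(0) = 2
A^3[2,1] = (0)(0) + (2)(2) = 4
A^3[2,2] = (0)(1) + (2)(0) = 0
A^3 = 
  [  0,   2]
  [  4,   0]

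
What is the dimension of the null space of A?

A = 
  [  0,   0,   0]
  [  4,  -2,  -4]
nullity(A) = 2

Row reduce:
Swap R1 ↔ R2
REF = 
  [  4,  -2,  -4]
  [  0,   0,   0]
Pivot columns: 1 → 1 pivot.
rank(A) = 1, so nullity(A) = 3 - 1 = 2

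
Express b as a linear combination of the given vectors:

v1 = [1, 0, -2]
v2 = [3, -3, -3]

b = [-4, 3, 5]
c1 = -1, c2 = -1

b = -1·v1 + -1·v2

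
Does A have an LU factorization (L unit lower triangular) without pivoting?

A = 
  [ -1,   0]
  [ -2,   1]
Yes.
A[1,1] = -1 ≠ 0, so Gaussian elimination proceeds without a row swap: multiplier ℓ₂₁ = (-2)/(-1) = 2, and U[2,2] = 1 - (2)(0) = 1.
L = 
  [  1,   0]
  [  2,   1]
U = 
  [ -1,   0]
  [  0,   1]
Check row 2 of LU: [(2)(-1), (2)(0) + 1] = [-2, 1] = row 2 of A ✓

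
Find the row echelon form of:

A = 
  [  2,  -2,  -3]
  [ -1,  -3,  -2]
Row operations:
R2 → R2 + (1/2)·R1

Resulting echelon form:
REF = 
  [   2,   -2,   -3]
  [   0,   -4, -7/2]

Rank = 2 (number of non-zero pivot rows).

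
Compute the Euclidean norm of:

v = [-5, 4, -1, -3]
7.141

||v||₂ = √((-5)² + (4)² + (-1)² + (-3)²) = √51 = 7.141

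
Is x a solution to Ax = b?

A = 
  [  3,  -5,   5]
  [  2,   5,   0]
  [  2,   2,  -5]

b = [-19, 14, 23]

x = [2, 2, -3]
Yes

Ax = [-19, 14, 23] = b ✓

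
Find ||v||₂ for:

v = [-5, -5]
7.071

||v||₂ = √((-5)² + (-5)²) = √50 = 7.071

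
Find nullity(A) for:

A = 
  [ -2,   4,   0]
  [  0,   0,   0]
nullity(A) = 2

Row reduce:
(no row operations needed)
REF = 
  [ -2,   4,   0]
  [  0,   0,   0]
Pivot columns: 1 → 1 pivot.
rank(A) = 1, so nullity(A) = 3 - 1 = 2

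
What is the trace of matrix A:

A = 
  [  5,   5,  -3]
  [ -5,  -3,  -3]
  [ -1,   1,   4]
6

tr(A) = 5 + -3 + 4 = 6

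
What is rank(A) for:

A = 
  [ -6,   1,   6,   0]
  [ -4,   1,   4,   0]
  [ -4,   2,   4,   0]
rank(A) = 2

Row reduce:
R2 → R2 - (2/3)·R1
R3 → R3 - (2/3)·R1
R3 → R3 - (4)·R2
REF = 
  [ -6,   1,   6,   0]
  [  0, 1/3,   0,   0]
  [  0,   0,   0,   0]
Pivot columns: 1, 2 → 2 pivots.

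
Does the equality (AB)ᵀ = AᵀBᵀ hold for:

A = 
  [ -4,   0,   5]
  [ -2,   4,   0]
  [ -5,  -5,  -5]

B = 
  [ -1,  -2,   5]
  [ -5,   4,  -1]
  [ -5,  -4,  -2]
No

(AB)ᵀ = 
  [-21, -18,  55]
  [-12,  20,  10]
  [-30, -14, -10]

AᵀBᵀ = 
  [-17,  17,  38]
  [-33,  21,  -6]
  [-30, -20, -15]

The two matrices differ, so (AB)ᵀ ≠ AᵀBᵀ in general. The correct identity is (AB)ᵀ = BᵀAᵀ.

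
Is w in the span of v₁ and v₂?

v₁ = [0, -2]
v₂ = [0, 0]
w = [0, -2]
Yes

Form the augmented matrix and row-reduce:
[v₁|v₂|w] = 
  [  0,   0,   0]
  [ -2,   0,  -2]
Swap R1 ↔ R2
REF = 
  [ -2,   0,  -2]
  [  0,   0,   0]

No row of the form [0 0 | nonzero], so the system is consistent. Back-substitution gives c₁ = 1, c₂ = 0: w = (1)·v₁ + (0)·v₂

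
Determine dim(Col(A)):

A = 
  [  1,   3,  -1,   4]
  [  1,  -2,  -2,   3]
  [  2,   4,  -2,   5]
dim(Col(A)) = 3

Row reduce:
R2 → R2 - (1)·R1
R3 → R3 - (2)·R1
R3 → R3 - (2/5)·R2
REF = 
  [    1,     3,    -1,     4]
  [    0,    -5,    -1,    -1]
  [    0,     0,   2/5, -13/5]
Pivot columns: 1, 2, 3 → 3 pivots.
dim(Col(A)) = number of pivot columns = 3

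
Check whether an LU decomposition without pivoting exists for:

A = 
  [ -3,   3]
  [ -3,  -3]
Yes.
A[1,1] = -3 ≠ 0, so Gaussian elimination proceeds without a row swap: multiplier ℓ₂₁ = (-3)/(-3) = 1, and U[2,2] = -3 - (1)(3) = -6.
L = 
  [  1,   0]
  [  1,   1]
U = 
  [ -3,   3]
  [  0,  -6]
Check row 2 of LU: [(1)(-3), (1)(3) + (-6)] = [-3, -3] = row 2 of A ✓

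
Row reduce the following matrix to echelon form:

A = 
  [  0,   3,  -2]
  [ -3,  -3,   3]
Row operations:
Swap R1 ↔ R2

Resulting echelon form:
REF = 
  [ -3,  -3,   3]
  [  0,   3,  -2]

Rank = 2 (number of non-zero pivot rows).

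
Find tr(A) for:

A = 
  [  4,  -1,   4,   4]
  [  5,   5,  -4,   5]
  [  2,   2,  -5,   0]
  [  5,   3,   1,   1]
5

tr(A) = 4 + 5 + -5 + 1 = 5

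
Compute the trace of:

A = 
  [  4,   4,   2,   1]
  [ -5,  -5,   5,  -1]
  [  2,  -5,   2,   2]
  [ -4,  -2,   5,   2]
3

tr(A) = 4 + -5 + 2 + 2 = 3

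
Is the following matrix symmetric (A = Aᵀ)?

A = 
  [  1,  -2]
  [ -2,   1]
Yes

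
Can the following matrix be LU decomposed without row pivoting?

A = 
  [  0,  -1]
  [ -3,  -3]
No.
A[1,1] = 0 but A[2,1] = -3 ≠ 0. Any LU with L unit lower triangular has (LU)[1,1] = U[1,1] and (LU)[2,1] = L[2,1]·U[1,1]; matching A forces U[1,1] = 0, which then forces (LU)[2,1] = 0 ≠ -3. A row swap (pivoting) is required.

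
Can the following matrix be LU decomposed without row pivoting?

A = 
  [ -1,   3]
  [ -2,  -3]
Yes.
A[1,1] = -1 ≠ 0, so Gaussian elimination proceeds without a row swap: multiplier ℓ₂₁ = (-2)/(-1) = 2, and U[2,2] = -3 - (2)(3) = -9.
L = 
  [  1,   0]
  [  2,   1]
U = 
  [ -1,   3]
  [  0,  -9]
Check row 2 of LU: [(2)(-1), (2)(3) + (-9)] = [-2, -3] = row 2 of A ✓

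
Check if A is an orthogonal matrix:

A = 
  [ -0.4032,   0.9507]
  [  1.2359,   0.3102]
No

AᵀA = 
  [  1.6900,   0.0001]
  [  0.0001,   1.0001]
≠ I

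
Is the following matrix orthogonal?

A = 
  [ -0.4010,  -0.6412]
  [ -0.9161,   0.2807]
No

AᵀA = 
  [  1,   0]
  [  0,   0.4899]
≠ I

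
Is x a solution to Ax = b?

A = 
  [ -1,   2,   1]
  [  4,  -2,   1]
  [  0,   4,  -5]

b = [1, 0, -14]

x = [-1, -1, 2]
Yes

Ax = [1, 0, -14] = b ✓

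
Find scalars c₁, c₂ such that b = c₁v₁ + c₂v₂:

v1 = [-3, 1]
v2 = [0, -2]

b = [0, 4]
c1 = 0, c2 = -2

b = 0·v1 + -2·v2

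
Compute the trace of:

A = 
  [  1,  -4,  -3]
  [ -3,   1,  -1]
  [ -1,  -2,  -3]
-1

tr(A) = 1 + 1 + -3 = -1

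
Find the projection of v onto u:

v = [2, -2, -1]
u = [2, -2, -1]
proj_u(v) = [2, -2, -1]

v·u = (2)(2) + (-2)(-2) + (-1)(-1) = 9
u·u = (2)² + (-2)² + (-1)² = 9
proj_u(v) = (v·u / u·u) × u = (9/9) × u = (1) × u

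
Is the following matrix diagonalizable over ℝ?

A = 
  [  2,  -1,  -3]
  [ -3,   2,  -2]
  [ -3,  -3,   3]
Yes

Characteristic polynomial: det(λI - A) = λ³ - 7λ² - 2λ + 60
Testing integer divisors of the constant term: p(5) = 0, so (λ - 5) is a factor:
p(λ) = (λ - 5)(λ² - 2λ - 12)
λ² - 2λ - 12 = 0  ⇒  λ = (2 ± √((-2)² - 4·(-12)))/2 = (2 ± √(52))/2
  = 1 + √13,  1 - √13
Eigenvalues: 5, 1 + √13, 1 - √13  (≈ 5, 4.606, -2.606)
The two irrational eigenvalues are distinct (simple), so each has alg. mult. = geom. mult. = 1.
λ=5: alg. mult. = 1, geom. mult. = 3 - rank(A - (5)I) = 3 - 2 = 1
Sum of geometric multiplicities equals n, so A has n independent eigenvectors.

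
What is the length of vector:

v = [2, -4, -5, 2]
7

||v||₂ = √((2)² + (-4)² + (-5)² + (2)²) = √49 = 7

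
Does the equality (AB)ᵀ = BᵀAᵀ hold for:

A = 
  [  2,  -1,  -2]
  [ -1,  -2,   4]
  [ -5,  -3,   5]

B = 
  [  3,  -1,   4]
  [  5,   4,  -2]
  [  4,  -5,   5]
Yes

(AB)ᵀ = 
  [ -7,   3, -10]
  [  4, -27, -32]
  [  0,  20,  11]

BᵀAᵀ = 
  [ -7,   3, -10]
  [  4, -27, -32]
  [  0,  20,  11]

Both sides are equal — this is the standard identity (AB)ᵀ = BᵀAᵀ, which holds for all A, B.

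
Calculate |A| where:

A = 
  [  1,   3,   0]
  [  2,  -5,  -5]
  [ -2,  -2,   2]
-2

Cofactor expansion along row 1:
det(A) = (1)·((-5)(2) - (-5)(-2)) - (3)·((2)(2) - (-5)(-2)) + (0)·((2)(-2) - (-5)(-2))
  = (1)(-20) - (3)(-6) + (0)(-14)
  = -2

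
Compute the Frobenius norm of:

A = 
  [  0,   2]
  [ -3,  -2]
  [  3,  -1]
||A||_F = 5.196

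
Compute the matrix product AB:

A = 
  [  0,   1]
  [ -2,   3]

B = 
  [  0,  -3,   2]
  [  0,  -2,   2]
A is 2×2 and B is 2×3, so AB is 2×3. Each entry is (row of A)·(column of B):
AB[1,1] = (0)(0) + (1)(0) = 0
AB[1,2] = (0)(-3) + (1)(-2) = -2
AB[1,3] = (0)(2) + (1)(2) = 2
AB[2,1] = (-2)(0) + (3)(0) = 0
AB[2,2] = (-2)(-3) + (3)(-2) = 0
AB[2,3] = (-2)(2) + (3)(2) = 2

AB = 
  [  0,  -2,   2]
  [  0,   0,   2]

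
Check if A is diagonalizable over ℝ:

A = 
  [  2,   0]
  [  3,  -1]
Yes

tr(A) = 1, det(A) = -2
Characteristic polynomial: λ² - tr(A)λ + det(A) = λ² - λ - 2
λ² - λ - 2 = (λ + 1)(λ - 2)
Eigenvalues: 2, -1
λ=-1: alg. mult. = 1, geom. mult. = 2 - rank(A - (-1)I) = 2 - 1 = 1
λ=2: alg. mult. = 1, geom. mult. = 2 - rank(A - (2)I) = 2 - 1 = 1
Sum of geometric multiplicities equals n, so A has n independent eigenvectors.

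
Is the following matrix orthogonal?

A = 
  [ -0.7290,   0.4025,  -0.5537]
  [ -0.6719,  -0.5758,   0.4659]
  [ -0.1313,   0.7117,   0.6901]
Yes

AᵀA = 
  [  1.0001,   0,   0]
  [  0,   1.0001,   0]
  [  0,   0,   0.9999]
≈ I (equal to I up to the 4-dp rounding of the entries)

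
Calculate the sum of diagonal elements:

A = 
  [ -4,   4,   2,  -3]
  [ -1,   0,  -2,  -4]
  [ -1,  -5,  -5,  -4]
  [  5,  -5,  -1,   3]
-6

tr(A) = -4 + 0 + -5 + 3 = -6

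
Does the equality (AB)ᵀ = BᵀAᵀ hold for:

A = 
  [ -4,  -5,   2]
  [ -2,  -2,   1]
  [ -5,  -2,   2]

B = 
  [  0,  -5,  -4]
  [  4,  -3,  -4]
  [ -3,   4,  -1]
Yes

(AB)ᵀ = 
  [-26, -11, -14]
  [ 43,  20,  39]
  [ 34,  15,  26]

BᵀAᵀ = 
  [-26, -11, -14]
  [ 43,  20,  39]
  [ 34,  15,  26]

Both sides are equal — this is the standard identity (AB)ᵀ = BᵀAᵀ, which holds for all A, B.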